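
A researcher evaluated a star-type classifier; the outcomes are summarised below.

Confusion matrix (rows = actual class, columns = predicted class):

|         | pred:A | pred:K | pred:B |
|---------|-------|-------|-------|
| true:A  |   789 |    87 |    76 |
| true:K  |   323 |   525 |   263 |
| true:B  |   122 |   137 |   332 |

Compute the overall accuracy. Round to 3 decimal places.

Accuracy = trace / total = (789+525+332=1646) / 2654 = 1646/2654 = 0.620

0.620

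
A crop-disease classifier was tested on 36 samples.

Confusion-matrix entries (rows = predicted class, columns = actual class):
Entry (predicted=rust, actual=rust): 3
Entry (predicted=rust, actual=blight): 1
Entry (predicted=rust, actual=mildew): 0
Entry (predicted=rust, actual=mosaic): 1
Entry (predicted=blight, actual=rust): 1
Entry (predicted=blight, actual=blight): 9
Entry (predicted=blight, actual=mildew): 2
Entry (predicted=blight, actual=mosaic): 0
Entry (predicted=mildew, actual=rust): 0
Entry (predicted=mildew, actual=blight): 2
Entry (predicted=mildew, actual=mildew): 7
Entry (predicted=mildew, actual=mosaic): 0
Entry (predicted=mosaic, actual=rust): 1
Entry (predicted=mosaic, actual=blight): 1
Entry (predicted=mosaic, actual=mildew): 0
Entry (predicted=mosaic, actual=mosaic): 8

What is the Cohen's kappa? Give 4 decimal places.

Observed agreement pₒ = trace/N = 27/36 = 0.75000
Expected agreement pₑ = Σ (rowᵢ·colᵢ)/N² = (5·5 + 13·12 + 9·9 + 9·10)/36² = 0.27160
κ = (pₒ − pₑ)/(1 − pₑ) = (0.75000 − 0.27160)/(1 − 0.27160) = 0.6568

0.6568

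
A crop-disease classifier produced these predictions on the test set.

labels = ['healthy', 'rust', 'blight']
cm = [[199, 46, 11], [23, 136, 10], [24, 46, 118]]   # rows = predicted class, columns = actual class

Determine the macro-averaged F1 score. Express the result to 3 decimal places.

Per-class F1 score (2·TP/(2·TP+FP+FN)):
  healthy: TP=199, FP=46+11=57, FN=23+24=47 → 398/502 = 0.7928
  rust: TP=136, FP=23+10=33, FN=46+46=92 → 272/397 = 0.6851
  blight: TP=118, FP=24+46=70, FN=11+10=21 → 236/327 = 0.7217
Macro-F1 score = mean = (0.7928 + 0.6851 + 0.7217) / 3 = 0.733

0.733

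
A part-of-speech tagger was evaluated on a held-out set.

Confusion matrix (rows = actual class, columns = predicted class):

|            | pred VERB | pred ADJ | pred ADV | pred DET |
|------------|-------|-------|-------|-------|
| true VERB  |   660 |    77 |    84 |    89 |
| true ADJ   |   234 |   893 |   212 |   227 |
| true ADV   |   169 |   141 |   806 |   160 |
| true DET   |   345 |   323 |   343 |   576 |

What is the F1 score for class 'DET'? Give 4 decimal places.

Treat 'DET' as positive and all other classes as negative.
F1 score = 2·TP/(2·TP+FP+FN).
DET: TP=576, FP=89+227+160=476, FN=345+323+343=1011 → 1152/2639 = 0.43653

0.4365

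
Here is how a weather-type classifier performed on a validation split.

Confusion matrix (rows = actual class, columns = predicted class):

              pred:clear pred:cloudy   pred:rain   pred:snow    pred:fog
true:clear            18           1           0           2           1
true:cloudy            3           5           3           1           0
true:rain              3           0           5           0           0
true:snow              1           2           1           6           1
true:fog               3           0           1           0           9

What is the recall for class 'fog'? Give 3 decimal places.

0.692

Treat 'fog' as positive and all other classes as negative.
recall = TP/(TP+FN).
fog: TP=9, FN=3+0+1+0=4 → 9/13 = 0.6923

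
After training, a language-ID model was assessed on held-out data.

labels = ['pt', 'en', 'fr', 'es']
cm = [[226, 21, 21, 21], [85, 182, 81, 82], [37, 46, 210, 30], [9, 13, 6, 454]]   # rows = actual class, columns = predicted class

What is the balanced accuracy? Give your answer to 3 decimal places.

Balanced accuracy = mean of per-class recall.
  pt: recall = 226/289 = 0.7820
  en: recall = 182/430 = 0.4233
  fr: recall = 210/323 = 0.6502
  es: recall = 454/482 = 0.9419
Mean = (0.7820 + 0.4233 + 0.6502 + 0.9419) / 4 = 0.699

0.699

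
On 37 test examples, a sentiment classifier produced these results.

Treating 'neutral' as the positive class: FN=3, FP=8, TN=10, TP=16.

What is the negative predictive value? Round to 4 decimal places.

0.7692

NPV = TN/(TN+FN) = 10/(10+3) = 0.7692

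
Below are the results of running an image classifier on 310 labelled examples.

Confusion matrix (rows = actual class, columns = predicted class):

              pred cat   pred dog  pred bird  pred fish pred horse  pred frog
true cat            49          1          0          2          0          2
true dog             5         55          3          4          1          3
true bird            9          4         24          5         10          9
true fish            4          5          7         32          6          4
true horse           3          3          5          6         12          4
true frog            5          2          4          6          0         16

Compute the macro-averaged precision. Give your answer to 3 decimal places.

0.569

Per-class precision (TP/(TP+FP)):
  cat: TP=49, FP=5+9+4+3+5=26 → 49/75 = 0.6533
  dog: TP=55, FP=1+4+5+3+2=15 → 55/70 = 0.7857
  bird: TP=24, FP=0+3+7+5+4=19 → 24/43 = 0.5581
  fish: TP=32, FP=2+4+5+6+6=23 → 32/55 = 0.5818
  horse: TP=12, FP=0+1+10+6+0=17 → 12/29 = 0.4138
  frog: TP=16, FP=2+3+9+4+4=22 → 16/38 = 0.4211
Macro-precision = mean = (0.6533 + 0.7857 + 0.5581 + 0.5818 + 0.4138 + 0.4211) / 6 = 0.569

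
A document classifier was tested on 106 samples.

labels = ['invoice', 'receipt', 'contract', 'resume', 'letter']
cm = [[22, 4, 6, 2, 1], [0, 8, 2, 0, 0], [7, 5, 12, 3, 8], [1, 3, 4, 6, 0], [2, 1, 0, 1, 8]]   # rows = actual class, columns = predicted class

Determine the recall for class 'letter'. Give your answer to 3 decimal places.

recall = TP/(TP+FN).
letter: TP=8, FN=2+1+0+1=4 → 8/12 = 0.6667

0.667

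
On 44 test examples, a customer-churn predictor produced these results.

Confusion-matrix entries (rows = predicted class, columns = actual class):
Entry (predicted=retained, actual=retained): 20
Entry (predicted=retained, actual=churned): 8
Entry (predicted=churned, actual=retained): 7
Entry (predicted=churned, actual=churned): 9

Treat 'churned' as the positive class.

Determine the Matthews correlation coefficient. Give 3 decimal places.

0.273

MCC = (TP·TN − FP·FN) / √((TP+FP)(TP+FN)(TN+FP)(TN+FN))
Numerator = 9·20 − 7·8 = 124
Denominator = √(16·17·27·28) = √205632 = 453.4666
MCC = 124 / 453.4666 = 0.273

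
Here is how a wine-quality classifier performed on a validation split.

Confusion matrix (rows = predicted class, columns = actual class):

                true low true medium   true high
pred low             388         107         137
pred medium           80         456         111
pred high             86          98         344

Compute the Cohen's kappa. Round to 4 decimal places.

Observed agreement pₒ = trace/N = 1188/1807 = 0.65744
Expected agreement pₑ = Σ (rowᵢ·colᵢ)/N² = (554·632 + 661·647 + 592·528)/1807² = 0.33393
κ = (pₒ − pₑ)/(1 − pₑ) = (0.65744 − 0.33393)/(1 − 0.33393) = 0.4857

0.4857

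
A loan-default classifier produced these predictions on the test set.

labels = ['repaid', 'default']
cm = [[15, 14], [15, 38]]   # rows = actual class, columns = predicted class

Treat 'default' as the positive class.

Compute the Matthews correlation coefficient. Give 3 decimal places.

MCC = (TP·TN − FP·FN) / √((TP+FP)(TP+FN)(TN+FP)(TN+FN))
Numerator = 38·15 − 14·15 = 360
Denominator = √(52·53·29·30) = √2397720 = 1548.4573
MCC = 360 / 1548.4573 = 0.232

0.232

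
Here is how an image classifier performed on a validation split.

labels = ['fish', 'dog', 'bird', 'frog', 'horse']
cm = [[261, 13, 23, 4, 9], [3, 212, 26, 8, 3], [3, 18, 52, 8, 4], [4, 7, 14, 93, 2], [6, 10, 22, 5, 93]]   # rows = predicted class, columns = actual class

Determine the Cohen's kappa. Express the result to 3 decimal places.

Observed agreement pₒ = trace/N = 711/903 = 0.7874
Expected agreement pₑ = Σ (rowᵢ·colᵢ)/N² = (277·310 + 260·252 + 137·85 + 118·120 + 111·136)/903² = 0.2358
κ = (pₒ − pₑ)/(1 − pₑ) = (0.7874 − 0.2358)/(1 − 0.2358) = 0.722

0.722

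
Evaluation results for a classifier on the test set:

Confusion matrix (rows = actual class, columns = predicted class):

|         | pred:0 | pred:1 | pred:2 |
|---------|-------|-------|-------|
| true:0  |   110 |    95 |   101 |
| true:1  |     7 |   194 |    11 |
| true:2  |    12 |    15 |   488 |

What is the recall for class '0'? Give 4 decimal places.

Treat '0' as positive and all other classes as negative.
recall = TP/(TP+FN).
0: TP=110, FN=95+101=196 → 110/306 = 0.35948

0.3595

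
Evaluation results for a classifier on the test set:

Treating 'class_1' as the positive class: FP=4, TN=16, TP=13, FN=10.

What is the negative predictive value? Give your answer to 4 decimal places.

0.6154

NPV = TN/(TN+FN) = 16/(16+10) = 0.6154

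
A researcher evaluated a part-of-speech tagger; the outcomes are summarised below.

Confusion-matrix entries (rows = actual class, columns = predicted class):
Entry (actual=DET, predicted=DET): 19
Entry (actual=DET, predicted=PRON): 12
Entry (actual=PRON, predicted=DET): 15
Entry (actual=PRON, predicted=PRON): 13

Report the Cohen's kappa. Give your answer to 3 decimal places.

0.078

Observed agreement pₒ = trace/N = 32/59 = 0.5424
Expected agreement pₑ = Σ (rowᵢ·colᵢ)/N² = (31·34 + 28·25)/59² = 0.5039
κ = (pₒ − pₑ)/(1 − pₑ) = (0.5424 − 0.5039)/(1 − 0.5039) = 0.078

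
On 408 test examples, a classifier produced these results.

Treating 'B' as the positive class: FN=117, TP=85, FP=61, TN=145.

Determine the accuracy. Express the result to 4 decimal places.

Accuracy = (TP+TN)/N = (85+145)/408 = 0.5637

0.5637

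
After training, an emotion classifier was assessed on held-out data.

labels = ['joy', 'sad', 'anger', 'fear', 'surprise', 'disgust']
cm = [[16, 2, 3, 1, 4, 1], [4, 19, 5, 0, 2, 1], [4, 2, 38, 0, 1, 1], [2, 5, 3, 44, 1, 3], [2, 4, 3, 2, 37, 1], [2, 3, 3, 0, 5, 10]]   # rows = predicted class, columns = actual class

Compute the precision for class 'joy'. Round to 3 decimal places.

Take TP from the diagonal, FP from the rest of the 'joy' prediction marginal, FN from the rest of the 'joy' actual marginal.
precision = TP/(TP+FP).
joy: TP=16, FP=2+3+1+4+1=11 → 16/27 = 0.5926

0.593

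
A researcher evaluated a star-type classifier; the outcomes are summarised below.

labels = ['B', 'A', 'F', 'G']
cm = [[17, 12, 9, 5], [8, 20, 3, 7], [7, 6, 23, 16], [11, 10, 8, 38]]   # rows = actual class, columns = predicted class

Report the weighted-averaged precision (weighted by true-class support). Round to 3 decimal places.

0.496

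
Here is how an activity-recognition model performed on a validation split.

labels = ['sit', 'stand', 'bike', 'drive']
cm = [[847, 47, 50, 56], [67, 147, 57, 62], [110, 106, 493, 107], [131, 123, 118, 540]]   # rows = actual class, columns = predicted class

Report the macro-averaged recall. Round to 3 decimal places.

0.621

Per-class recall (TP/(TP+FN)):
  sit: TP=847, FN=47+50+56=153 → 847/1000 = 0.8470
  stand: TP=147, FN=67+57+62=186 → 147/333 = 0.4414
  bike: TP=493, FN=110+106+107=323 → 493/816 = 0.6042
  drive: TP=540, FN=131+123+118=372 → 540/912 = 0.5921
Macro-recall = mean = (0.8470 + 0.4414 + 0.6042 + 0.5921) / 4 = 0.621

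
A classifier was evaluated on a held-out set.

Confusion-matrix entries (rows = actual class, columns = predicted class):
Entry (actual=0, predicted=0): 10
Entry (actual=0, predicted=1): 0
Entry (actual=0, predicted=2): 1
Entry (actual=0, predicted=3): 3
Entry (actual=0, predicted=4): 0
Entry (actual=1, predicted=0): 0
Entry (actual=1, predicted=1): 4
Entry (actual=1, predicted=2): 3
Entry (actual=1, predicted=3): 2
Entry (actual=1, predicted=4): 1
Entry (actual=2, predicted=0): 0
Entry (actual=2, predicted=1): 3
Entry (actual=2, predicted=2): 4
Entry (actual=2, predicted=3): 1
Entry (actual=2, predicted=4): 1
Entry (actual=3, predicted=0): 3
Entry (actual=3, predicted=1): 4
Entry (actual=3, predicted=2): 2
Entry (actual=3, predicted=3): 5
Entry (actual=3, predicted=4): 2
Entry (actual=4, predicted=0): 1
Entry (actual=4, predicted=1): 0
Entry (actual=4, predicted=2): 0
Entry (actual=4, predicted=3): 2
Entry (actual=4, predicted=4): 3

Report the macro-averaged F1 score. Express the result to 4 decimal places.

0.4645

Per-class F1 score (2·TP/(2·TP+FP+FN)):
  0: TP=10, FP=0+0+3+1=4, FN=0+1+3+0=4 → 20/28 = 0.71429
  1: TP=4, FP=0+3+4+0=7, FN=0+3+2+1=6 → 8/21 = 0.38095
  2: TP=4, FP=1+3+2+0=6, FN=0+3+1+1=5 → 8/19 = 0.42105
  3: TP=5, FP=3+2+1+2=8, FN=3+4+2+2=11 → 10/29 = 0.34483
  4: TP=3, FP=0+1+1+2=4, FN=1+0+0+2=3 → 6/13 = 0.46154
Macro-F1 score = mean = (0.71429 + 0.38095 + 0.42105 + 0.34483 + 0.46154) / 5 = 0.4645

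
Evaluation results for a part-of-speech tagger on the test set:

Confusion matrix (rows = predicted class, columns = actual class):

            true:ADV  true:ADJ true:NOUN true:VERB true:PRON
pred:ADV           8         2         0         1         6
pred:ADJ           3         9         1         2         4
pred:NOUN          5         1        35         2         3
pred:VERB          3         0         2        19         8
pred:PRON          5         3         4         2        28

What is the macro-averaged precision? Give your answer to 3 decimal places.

0.593

Per-class precision (TP/(TP+FP)):
  ADV: TP=8, FP=2+0+1+6=9 → 8/17 = 0.4706
  ADJ: TP=9, FP=3+1+2+4=10 → 9/19 = 0.4737
  NOUN: TP=35, FP=5+1+2+3=11 → 35/46 = 0.7609
  VERB: TP=19, FP=3+0+2+8=13 → 19/32 = 0.5938
  PRON: TP=28, FP=5+3+4+2=14 → 28/42 = 0.6667
Macro-precision = mean = (0.4706 + 0.4737 + 0.7609 + 0.5938 + 0.6667) / 5 = 0.593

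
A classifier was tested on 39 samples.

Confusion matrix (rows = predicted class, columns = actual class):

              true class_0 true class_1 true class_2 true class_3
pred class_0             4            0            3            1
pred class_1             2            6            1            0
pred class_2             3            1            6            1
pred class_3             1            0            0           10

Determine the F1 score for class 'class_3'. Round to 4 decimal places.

0.8696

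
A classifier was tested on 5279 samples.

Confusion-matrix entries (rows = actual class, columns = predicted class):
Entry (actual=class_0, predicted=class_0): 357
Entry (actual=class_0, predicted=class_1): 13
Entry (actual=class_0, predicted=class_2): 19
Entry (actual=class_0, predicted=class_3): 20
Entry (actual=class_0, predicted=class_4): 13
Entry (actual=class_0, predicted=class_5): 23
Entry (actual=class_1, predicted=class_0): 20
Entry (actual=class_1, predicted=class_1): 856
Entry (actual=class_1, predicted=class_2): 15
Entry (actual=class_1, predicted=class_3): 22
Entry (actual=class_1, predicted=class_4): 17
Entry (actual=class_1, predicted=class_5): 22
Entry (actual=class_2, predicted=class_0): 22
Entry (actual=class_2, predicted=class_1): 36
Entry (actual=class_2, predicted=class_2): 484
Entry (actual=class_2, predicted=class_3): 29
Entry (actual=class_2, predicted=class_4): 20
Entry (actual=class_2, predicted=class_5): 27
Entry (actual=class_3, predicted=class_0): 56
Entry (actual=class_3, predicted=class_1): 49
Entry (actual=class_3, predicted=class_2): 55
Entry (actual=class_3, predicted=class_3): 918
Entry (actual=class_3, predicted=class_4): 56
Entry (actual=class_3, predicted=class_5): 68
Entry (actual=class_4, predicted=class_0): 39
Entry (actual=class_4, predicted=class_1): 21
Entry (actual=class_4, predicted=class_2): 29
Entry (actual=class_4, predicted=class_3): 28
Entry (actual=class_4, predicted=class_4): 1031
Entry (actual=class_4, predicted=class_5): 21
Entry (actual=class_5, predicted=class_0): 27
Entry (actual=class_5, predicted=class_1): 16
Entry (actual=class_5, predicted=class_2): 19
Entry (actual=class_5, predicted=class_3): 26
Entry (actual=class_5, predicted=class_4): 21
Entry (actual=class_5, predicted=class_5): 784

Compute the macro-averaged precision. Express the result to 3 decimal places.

0.821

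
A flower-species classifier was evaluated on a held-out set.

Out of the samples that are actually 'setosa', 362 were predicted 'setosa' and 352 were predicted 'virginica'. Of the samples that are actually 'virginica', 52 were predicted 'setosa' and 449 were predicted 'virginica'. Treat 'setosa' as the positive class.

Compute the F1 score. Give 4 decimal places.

Precision = TP/(TP+FP) = 362/414 = 0.8744
Recall = TP/(TP+FN) = 362/714 = 0.5070
F1 = 2·TP/(2·TP+FP+FN) = 724/1128 = 0.6418

0.6418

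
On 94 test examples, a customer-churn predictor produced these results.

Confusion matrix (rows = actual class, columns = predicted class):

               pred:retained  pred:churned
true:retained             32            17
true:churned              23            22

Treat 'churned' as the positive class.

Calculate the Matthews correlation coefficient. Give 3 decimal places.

0.144

MCC = (TP·TN − FP·FN) / √((TP+FP)(TP+FN)(TN+FP)(TN+FN))
Numerator = 22·32 − 17·23 = 313
Denominator = √(39·45·49·55) = √4729725 = 2174.7931
MCC = 313 / 2174.7931 = 0.144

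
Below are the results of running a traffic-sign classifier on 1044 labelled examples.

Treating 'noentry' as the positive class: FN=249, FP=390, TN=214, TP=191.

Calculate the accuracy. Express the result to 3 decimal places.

0.388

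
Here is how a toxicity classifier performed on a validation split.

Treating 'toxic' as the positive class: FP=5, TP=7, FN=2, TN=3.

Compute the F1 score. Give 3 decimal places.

Precision = TP/(TP+FP) = 7/12 = 0.5833
Recall = TP/(TP+FN) = 7/9 = 0.7778
F1 = 2·TP/(2·TP+FP+FN) = 14/21 = 0.667

0.667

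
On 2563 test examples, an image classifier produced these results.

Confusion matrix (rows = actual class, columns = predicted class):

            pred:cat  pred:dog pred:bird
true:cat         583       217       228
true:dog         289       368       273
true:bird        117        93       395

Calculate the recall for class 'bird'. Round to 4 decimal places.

0.6529

recall = TP/(TP+FN).
bird: TP=395, FN=117+93=210 → 395/605 = 0.65289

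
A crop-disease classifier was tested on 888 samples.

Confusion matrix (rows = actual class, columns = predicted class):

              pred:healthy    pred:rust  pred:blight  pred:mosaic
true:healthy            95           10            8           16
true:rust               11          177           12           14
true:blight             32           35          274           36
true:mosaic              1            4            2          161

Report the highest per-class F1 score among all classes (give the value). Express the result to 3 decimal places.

0.815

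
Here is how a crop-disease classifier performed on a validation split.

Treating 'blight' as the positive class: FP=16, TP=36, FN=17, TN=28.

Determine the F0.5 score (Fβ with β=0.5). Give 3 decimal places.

Fβ = (1+β²)·TP / ((1+β²)·TP + β²·FN + FP), with β²=1/4
= 1.25·36 / (1.25·36 + 0.25·17 + 16) = 0.690

0.690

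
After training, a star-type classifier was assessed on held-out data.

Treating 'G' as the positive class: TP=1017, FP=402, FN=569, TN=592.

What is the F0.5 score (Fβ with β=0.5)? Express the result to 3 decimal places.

0.700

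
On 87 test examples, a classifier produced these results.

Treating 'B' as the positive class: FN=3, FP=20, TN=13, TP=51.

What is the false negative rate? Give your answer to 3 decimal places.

0.056

FNR = FN/(FN+TP) = 3/(3+51) = 0.056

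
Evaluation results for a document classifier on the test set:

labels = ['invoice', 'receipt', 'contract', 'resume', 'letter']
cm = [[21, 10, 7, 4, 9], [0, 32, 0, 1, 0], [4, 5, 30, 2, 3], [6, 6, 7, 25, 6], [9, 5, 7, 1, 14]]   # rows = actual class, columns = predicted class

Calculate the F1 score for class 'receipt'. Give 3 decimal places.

0.703

One-vs-rest for 'receipt': TP = diagonal; FP = other classes predicted 'receipt'; FN = 'receipt' predicted as other.
F1 score = 2·TP/(2·TP+FP+FN).
receipt: TP=32, FP=10+5+6+5=26, FN=0+0+1+0=1 → 64/91 = 0.7033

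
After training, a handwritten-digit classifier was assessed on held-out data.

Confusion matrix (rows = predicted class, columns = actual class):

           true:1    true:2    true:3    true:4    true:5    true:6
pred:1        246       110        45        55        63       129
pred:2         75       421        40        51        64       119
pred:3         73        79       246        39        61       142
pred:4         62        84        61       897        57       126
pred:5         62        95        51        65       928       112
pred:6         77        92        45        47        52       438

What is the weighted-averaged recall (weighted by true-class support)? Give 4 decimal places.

Per-class recall (TP/(TP+FN)):
  1: TP=246, FN=75+73+62+62+77=349 → 246/595 = 0.41345
  2: TP=421, FN=110+79+84+95+92=460 → 421/881 = 0.47787
  3: TP=246, FN=45+40+61+51+45=242 → 246/488 = 0.50410
  4: TP=897, FN=55+51+39+65+47=257 → 897/1154 = 0.77730
  5: TP=928, FN=63+64+61+57+52=297 → 928/1225 = 0.75755
  6: TP=438, FN=129+119+142+126+112=628 → 438/1066 = 0.41088
Weighted-recall = Σ (supportᵢ/N)·recallᵢ with N=5409: (595/5409)·0.41345 + (881/5409)·0.47787 + (488/5409)·0.50410 + (1154/5409)·0.77730 + (1225/5409)·0.75755 + (1066/5409)·0.41088 = 0.5872

0.5872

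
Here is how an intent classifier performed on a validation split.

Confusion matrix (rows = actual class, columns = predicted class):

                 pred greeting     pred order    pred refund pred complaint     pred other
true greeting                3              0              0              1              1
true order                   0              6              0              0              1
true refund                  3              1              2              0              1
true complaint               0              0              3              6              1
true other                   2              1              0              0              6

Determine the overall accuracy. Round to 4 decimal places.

0.6053

Accuracy = trace / total = (3+6+2+6+6=23) / 38 = 23/38 = 0.6053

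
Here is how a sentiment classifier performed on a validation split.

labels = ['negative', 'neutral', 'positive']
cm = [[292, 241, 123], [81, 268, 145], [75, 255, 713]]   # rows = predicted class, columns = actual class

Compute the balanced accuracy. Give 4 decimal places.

0.5765

Balanced accuracy = mean of per-class recall.
  negative: recall = 292/448 = 0.65179
  neutral: recall = 268/764 = 0.35079
  positive: recall = 713/981 = 0.72681
Mean = (0.65179 + 0.35079 + 0.72681) / 3 = 0.5765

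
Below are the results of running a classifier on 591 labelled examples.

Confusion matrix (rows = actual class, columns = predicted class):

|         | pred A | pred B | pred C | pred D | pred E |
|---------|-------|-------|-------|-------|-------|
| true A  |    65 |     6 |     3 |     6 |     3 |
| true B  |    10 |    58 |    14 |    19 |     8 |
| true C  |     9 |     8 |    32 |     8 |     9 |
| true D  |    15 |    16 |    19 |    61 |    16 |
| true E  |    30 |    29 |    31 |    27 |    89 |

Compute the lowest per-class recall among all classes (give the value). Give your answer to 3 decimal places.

0.432

Per-class recall (TP/(TP+FN)):
  A: TP=65, FN=6+3+6+3=18 → 65/83 = 0.7831
  B: TP=58, FN=10+14+19+8=51 → 58/109 = 0.5321
  C: TP=32, FN=9+8+8+9=34 → 32/66 = 0.4848
  D: TP=61, FN=15+16+19+16=66 → 61/127 = 0.4803
  E: TP=89, FN=30+29+31+27=117 → 89/206 = 0.4320
Lowest is class 'E' with recall = 0.432.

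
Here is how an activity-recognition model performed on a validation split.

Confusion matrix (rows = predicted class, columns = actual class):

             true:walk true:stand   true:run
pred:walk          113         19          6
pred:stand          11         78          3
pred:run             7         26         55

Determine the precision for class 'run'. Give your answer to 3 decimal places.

Treat 'run' as positive and all other classes as negative.
precision = TP/(TP+FP).
run: TP=55, FP=7+26=33 → 55/88 = 0.6250

0.625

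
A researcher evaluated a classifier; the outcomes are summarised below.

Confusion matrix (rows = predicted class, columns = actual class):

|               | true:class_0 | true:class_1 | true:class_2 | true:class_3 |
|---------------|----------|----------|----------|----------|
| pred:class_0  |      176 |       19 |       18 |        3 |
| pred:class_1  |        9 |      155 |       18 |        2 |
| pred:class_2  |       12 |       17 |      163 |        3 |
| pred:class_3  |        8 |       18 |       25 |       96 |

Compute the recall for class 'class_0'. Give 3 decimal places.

0.859

recall = TP/(TP+FN).
class_0: TP=176, FN=9+12+8=29 → 176/205 = 0.8585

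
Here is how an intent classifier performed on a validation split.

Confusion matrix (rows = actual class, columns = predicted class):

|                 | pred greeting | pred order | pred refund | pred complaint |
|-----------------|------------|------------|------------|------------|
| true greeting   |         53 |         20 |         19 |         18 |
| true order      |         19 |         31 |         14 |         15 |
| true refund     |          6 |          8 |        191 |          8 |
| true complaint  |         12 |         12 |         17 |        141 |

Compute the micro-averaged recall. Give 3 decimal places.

Micro-averaging pools counts across classes: ΣTP=416, ΣFP=168, ΣFN=168.
Micro-recall = TP/(TP+FN) on pooled counts = 0.712 (equals overall accuracy in single-label multiclass).

0.712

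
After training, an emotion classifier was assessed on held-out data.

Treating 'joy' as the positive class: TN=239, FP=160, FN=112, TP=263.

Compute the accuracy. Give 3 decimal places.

Accuracy = (TP+TN)/N = (263+239)/774 = 0.649

0.649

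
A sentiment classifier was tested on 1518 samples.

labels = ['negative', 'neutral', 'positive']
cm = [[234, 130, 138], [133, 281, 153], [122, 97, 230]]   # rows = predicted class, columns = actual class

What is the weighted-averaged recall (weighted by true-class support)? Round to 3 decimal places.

0.491

Per-class recall (TP/(TP+FN)):
  negative: TP=234, FN=133+122=255 → 234/489 = 0.4785
  neutral: TP=281, FN=130+97=227 → 281/508 = 0.5531
  positive: TP=230, FN=138+153=291 → 230/521 = 0.4415
Weighted-recall = Σ (supportᵢ/N)·recallᵢ with N=1518: (489/1518)·0.4785 + (508/1518)·0.5531 + (521/1518)·0.4415 = 0.491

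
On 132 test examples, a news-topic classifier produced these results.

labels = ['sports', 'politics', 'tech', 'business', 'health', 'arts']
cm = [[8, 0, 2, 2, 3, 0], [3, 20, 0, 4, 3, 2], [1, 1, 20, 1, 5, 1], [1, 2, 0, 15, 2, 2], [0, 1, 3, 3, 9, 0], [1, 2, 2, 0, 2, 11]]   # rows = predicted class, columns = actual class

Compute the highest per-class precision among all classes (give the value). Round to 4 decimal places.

0.6897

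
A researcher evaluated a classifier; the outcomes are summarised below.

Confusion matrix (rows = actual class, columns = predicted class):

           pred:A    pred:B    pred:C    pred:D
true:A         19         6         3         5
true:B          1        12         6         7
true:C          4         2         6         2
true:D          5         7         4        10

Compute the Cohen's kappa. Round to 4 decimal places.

Observed agreement pₒ = trace/N = 47/99 = 0.47475
Expected agreement pₑ = Σ (rowᵢ·colᵢ)/N² = (33·29 + 26·27 + 14·19 + 26·24)/99² = 0.26008
κ = (pₒ − pₑ)/(1 − pₑ) = (0.47475 − 0.26008)/(1 − 0.26008) = 0.2901

0.2901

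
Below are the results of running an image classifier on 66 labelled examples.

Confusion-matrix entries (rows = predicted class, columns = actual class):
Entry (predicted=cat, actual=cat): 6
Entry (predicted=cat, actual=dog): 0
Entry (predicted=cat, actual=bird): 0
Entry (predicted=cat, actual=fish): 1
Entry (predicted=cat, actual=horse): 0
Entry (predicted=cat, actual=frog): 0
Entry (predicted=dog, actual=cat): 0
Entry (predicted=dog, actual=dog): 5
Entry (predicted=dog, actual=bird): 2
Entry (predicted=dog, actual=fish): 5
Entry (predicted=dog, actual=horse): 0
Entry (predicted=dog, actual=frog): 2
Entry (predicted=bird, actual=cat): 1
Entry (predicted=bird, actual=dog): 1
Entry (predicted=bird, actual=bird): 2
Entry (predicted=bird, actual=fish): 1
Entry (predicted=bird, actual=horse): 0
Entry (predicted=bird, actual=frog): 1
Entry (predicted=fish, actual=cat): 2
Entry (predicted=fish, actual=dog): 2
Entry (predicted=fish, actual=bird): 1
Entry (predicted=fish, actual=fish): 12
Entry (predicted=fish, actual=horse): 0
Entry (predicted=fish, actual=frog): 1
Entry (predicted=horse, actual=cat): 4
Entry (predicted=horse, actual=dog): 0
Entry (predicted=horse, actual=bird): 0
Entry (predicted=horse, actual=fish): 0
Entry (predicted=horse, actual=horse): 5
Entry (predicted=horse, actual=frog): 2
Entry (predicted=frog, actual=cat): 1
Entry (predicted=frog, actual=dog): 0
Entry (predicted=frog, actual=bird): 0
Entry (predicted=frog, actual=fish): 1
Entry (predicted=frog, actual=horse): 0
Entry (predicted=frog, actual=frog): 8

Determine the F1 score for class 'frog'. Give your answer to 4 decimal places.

0.6667

One-vs-rest for 'frog': TP = diagonal; FP = other classes predicted 'frog'; FN = 'frog' predicted as other.
F1 score = 2·TP/(2·TP+FP+FN).
frog: TP=8, FP=1+0+0+1+0=2, FN=0+2+1+1+2=6 → 16/24 = 0.66667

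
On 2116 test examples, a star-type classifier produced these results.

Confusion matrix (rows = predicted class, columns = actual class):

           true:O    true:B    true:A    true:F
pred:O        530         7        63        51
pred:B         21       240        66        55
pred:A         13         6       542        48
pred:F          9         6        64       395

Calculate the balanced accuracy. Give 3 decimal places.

0.827

Balanced accuracy = mean of per-class recall.
  O: recall = 530/573 = 0.9250
  B: recall = 240/259 = 0.9266
  A: recall = 542/735 = 0.7374
  F: recall = 395/549 = 0.7195
Mean = (0.9250 + 0.9266 + 0.7374 + 0.7195) / 4 = 0.827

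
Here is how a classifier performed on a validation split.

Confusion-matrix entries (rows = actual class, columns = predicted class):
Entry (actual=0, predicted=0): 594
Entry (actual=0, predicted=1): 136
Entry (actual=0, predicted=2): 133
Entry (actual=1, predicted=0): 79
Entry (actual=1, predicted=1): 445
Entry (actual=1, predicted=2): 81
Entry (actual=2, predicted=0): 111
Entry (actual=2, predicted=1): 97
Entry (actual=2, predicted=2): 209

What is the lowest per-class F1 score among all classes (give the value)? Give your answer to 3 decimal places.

0.498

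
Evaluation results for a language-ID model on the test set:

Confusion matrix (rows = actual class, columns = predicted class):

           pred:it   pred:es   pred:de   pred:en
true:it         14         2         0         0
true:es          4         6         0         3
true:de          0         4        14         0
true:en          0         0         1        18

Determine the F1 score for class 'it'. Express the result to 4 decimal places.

Treat 'it' as positive and all other classes as negative.
F1 score = 2·TP/(2·TP+FP+FN).
it: TP=14, FP=4+0+0=4, FN=2+0+0=2 → 28/34 = 0.82353

0.8235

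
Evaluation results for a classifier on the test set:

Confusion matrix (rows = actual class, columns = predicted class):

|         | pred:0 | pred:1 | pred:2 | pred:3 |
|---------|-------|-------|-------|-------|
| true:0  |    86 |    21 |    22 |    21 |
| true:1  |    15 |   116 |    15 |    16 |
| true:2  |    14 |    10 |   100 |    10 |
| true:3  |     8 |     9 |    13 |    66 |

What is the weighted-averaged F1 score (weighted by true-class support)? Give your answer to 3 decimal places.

0.678

Per-class F1 score (2·TP/(2·TP+FP+FN)):
  0: TP=86, FP=15+14+8=37, FN=21+22+21=64 → 172/273 = 0.6300
  1: TP=116, FP=21+10+9=40, FN=15+15+16=46 → 232/318 = 0.7296
  2: TP=100, FP=22+15+13=50, FN=14+10+10=34 → 200/284 = 0.7042
  3: TP=66, FP=21+16+10=47, FN=8+9+13=30 → 132/209 = 0.6316
Weighted-F1 score = Σ (supportᵢ/N)·F1 scoreᵢ with N=542: (150/542)·0.6300 + (162/542)·0.7296 + (134/542)·0.7042 + (96/542)·0.6316 = 0.678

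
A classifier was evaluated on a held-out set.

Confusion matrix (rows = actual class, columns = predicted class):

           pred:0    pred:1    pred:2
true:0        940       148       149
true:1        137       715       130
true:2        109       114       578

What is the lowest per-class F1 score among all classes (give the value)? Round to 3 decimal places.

Per-class F1 score (2·TP/(2·TP+FP+FN)):
  0: TP=940, FP=137+109=246, FN=148+149=297 → 1880/2423 = 0.7759
  1: TP=715, FP=148+114=262, FN=137+130=267 → 1430/1959 = 0.7300
  2: TP=578, FP=149+130=279, FN=109+114=223 → 1156/1658 = 0.6972
Lowest is class '2' with F1 score = 0.697.

0.697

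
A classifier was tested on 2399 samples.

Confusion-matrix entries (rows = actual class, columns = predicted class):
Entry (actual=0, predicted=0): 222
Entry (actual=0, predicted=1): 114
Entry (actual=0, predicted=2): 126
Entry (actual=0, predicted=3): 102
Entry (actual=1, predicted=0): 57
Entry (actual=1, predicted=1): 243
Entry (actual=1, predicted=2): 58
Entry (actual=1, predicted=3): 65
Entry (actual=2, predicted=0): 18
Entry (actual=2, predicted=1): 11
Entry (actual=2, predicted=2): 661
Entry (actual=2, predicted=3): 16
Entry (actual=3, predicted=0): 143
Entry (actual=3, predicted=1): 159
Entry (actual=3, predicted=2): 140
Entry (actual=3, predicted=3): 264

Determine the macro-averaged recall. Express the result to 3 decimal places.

Per-class recall (TP/(TP+FN)):
  0: TP=222, FN=114+126+102=342 → 222/564 = 0.3936
  1: TP=243, FN=57+58+65=180 → 243/423 = 0.5745
  2: TP=661, FN=18+11+16=45 → 661/706 = 0.9363
  3: TP=264, FN=143+159+140=442 → 264/706 = 0.3739
Macro-recall = mean = (0.3936 + 0.5745 + 0.9363 + 0.3739) / 4 = 0.570

0.570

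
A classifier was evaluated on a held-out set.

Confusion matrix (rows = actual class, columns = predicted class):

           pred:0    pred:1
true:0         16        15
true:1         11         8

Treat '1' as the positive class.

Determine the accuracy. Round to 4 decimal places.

0.4800

Accuracy = (TP+TN)/N = (8+16)/50 = 0.4800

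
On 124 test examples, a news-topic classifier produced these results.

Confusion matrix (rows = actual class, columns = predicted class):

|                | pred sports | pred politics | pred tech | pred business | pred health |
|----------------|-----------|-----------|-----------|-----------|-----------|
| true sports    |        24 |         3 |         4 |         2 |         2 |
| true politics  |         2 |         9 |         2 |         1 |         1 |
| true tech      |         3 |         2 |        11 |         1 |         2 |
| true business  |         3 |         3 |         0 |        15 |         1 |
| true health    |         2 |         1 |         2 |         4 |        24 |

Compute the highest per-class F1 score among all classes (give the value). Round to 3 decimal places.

0.762

Per-class F1 score (2·TP/(2·TP+FP+FN)):
  sports: TP=24, FP=2+3+3+2=10, FN=3+4+2+2=11 → 48/69 = 0.6957
  politics: TP=9, FP=3+2+3+1=9, FN=2+2+1+1=6 → 18/33 = 0.5455
  tech: TP=11, FP=4+2+0+2=8, FN=3+2+1+2=8 → 22/38 = 0.5789
  business: TP=15, FP=2+1+1+4=8, FN=3+3+0+1=7 → 30/45 = 0.6667
  health: TP=24, FP=2+1+2+1=6, FN=2+1+2+4=9 → 48/63 = 0.7619
Highest is class 'health' with F1 score = 0.762.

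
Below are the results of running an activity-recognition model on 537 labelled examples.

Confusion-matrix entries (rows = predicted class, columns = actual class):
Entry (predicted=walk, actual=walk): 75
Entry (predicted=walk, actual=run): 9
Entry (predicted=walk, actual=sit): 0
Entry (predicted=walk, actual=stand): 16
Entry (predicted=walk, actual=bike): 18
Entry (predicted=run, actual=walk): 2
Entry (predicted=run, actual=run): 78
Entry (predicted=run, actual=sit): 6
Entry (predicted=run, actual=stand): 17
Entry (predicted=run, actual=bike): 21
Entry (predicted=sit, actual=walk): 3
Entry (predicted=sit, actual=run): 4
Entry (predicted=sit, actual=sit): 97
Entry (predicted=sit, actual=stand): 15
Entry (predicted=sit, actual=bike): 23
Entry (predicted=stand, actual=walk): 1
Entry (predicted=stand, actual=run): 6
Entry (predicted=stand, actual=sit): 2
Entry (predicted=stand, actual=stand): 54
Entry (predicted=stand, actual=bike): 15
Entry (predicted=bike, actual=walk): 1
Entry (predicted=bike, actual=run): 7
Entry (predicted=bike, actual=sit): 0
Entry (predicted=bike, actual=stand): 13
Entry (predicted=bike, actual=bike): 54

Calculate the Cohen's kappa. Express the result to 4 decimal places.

Observed agreement pₒ = trace/N = 358/537 = 0.66667
Expected agreement pₑ = Σ (rowᵢ·colᵢ)/N² = (82·118 + 104·124 + 105·142 + 115·78 + 131·75)/537² = 0.19516
κ = (pₒ − pₑ)/(1 − pₑ) = (0.66667 − 0.19516)/(1 − 0.19516) = 0.5858

0.5858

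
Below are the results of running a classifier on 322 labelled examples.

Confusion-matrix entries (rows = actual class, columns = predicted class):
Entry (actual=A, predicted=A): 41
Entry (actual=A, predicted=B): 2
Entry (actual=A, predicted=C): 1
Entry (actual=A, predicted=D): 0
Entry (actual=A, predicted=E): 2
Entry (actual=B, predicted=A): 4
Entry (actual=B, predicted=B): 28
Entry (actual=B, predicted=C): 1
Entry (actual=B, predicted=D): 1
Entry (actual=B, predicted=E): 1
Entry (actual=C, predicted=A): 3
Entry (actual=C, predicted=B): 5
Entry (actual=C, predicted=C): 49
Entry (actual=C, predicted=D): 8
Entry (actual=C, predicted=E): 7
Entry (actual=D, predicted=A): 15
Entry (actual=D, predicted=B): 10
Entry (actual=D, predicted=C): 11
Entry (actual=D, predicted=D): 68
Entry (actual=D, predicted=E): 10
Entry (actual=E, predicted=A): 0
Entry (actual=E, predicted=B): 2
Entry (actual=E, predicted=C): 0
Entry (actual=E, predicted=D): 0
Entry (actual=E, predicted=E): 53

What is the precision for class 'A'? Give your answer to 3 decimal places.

Treat 'A' as positive and all other classes as negative.
precision = TP/(TP+FP).
A: TP=41, FP=4+3+15+0=22 → 41/63 = 0.6508

0.651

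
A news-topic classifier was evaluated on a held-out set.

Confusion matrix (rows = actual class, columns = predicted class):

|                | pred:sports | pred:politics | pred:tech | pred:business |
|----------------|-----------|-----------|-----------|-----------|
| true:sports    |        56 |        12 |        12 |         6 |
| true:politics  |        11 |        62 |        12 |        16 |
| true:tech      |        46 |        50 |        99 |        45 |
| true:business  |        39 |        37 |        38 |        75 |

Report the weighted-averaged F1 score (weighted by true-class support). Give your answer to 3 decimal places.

0.475

Per-class F1 score (2·TP/(2·TP+FP+FN)):
  sports: TP=56, FP=11+46+39=96, FN=12+12+6=30 → 112/238 = 0.4706
  politics: TP=62, FP=12+50+37=99, FN=11+12+16=39 → 124/262 = 0.4733
  tech: TP=99, FP=12+12+38=62, FN=46+50+45=141 → 198/401 = 0.4938
  business: TP=75, FP=6+16+45=67, FN=39+37+38=114 → 150/331 = 0.4532
Weighted-F1 score = Σ (supportᵢ/N)·F1 scoreᵢ with N=616: (86/616)·0.4706 + (101/616)·0.4733 + (240/616)·0.4938 + (189/616)·0.4532 = 0.475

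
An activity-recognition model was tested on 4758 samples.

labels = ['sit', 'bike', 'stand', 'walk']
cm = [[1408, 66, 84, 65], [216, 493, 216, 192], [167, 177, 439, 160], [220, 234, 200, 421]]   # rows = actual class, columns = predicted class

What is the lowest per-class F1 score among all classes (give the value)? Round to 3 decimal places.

0.440

Per-class F1 score (2·TP/(2·TP+FP+FN)):
  sit: TP=1408, FP=216+167+220=603, FN=66+84+65=215 → 2816/3634 = 0.7749
  bike: TP=493, FP=66+177+234=477, FN=216+216+192=624 → 986/2087 = 0.4724
  stand: TP=439, FP=84+216+200=500, FN=167+177+160=504 → 878/1882 = 0.4665
  walk: TP=421, FP=65+192+160=417, FN=220+234+200=654 → 842/1913 = 0.4401
Lowest is class 'walk' with F1 score = 0.440.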